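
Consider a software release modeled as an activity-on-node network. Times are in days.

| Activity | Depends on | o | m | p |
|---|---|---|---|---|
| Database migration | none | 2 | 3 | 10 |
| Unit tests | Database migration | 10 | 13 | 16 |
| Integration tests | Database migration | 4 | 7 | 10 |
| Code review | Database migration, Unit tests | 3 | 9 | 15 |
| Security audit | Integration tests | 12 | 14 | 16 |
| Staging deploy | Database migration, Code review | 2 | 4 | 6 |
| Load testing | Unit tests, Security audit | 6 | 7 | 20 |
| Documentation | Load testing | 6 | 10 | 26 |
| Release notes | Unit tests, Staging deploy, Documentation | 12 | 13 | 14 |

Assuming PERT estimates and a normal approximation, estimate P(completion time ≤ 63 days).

0.815

te_Database migration = (2 + 4·3 + 10)/6 = 24/6 = 4; σ²_Database migration = ((10−2)/6)² = 1.778
te_Unit tests = (10 + 4·13 + 16)/6 = 78/6 = 13; σ²_Unit tests = ((16−10)/6)² = 1.000
te_Integration tests = (4 + 4·7 + 10)/6 = 42/6 = 7; σ²_Integration tests = ((10−4)/6)² = 1.000
te_Code review = (3 + 4·9 + 15)/6 = 54/6 = 9; σ²_Code review = ((15−3)/6)² = 4.000
te_Security audit = (12 + 4·14 + 16)/6 = 84/6 = 14; σ²_Security audit = ((16−12)/6)² = 0.444
te_Staging deploy = (2 + 4·4 + 6)/6 = 24/6 = 4; σ²_Staging deploy = ((6−2)/6)² = 0.444
te_Load testing = (6 + 4·7 + 20)/6 = 54/6 = 9; σ²_Load testing = ((20−6)/6)² = 5.444
te_Documentation = (6 + 4·10 + 26)/6 = 72/6 = 12; σ²_Documentation = ((26−6)/6)² = 11.111
te_Release notes = (12 + 4·13 + 14)/6 = 78/6 = 13; σ²_Release notes = ((14−12)/6)² = 0.111

Forward pass:
ES_Database migration = 0; EF_Database migration = 4
ES_Unit tests = 4; EF_Unit tests = 4+13 = 17
ES_Integration tests = 4; EF_Integration tests = 4+7 = 11
ES_Code review = max(EF_Database migration=4, EF_Unit tests=17) = 17; EF_Code review = 17+9 = 26
ES_Security audit = 11; EF_Security audit = 11+14 = 25
ES_Staging deploy = max(EF_Database migration=4, EF_Code review=26) = 26; EF_Staging deploy = 26+4 = 30
ES_Load testing = max(EF_Unit tests=17, EF_Security audit=25) = 25; EF_Load testing = 25+9 = 34
ES_Documentation = 34; EF_Documentation = 34+12 = 46
ES_Release notes = max(EF_Unit tests=17, EF_Staging deploy=30, EF_Documentation=46) = 46; EF_Release notes = 46+13 = 59
Expected project duration μ = 59 days. Critical path: Database migration → Integration tests → Security audit → Load testing → Documentation → Release notes.

Variance along critical path = 1.778 + 1.000 + 0.444 + 5.444 + 11.111 + 0.111 = 19.889; σ = √19.889 = 4.460 days.
Z = (63 − 59) / 4.460 = 0.897
P(T ≤ 63) = Φ(0.897) ≈ 0.815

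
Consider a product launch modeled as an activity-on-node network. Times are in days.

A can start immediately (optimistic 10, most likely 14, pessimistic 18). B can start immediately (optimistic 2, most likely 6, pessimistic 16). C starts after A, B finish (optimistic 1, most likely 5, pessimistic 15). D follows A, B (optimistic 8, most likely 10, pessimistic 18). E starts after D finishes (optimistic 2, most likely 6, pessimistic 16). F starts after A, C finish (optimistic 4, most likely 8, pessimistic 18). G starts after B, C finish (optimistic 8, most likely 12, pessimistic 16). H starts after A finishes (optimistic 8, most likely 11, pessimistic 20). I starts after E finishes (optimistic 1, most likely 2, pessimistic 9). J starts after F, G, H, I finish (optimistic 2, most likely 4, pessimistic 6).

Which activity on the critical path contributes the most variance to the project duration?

E

te_A = (10 + 4·14 + 18)/6 = 84/6 = 14; σ²_A = ((18−10)/6)² = 1.778
te_B = (2 + 4·6 + 16)/6 = 42/6 = 7; σ²_B = ((16−2)/6)² = 5.444
te_C = (1 + 4·5 + 15)/6 = 36/6 = 6; σ²_C = ((15−1)/6)² = 5.444
te_D = (8 + 4·10 + 18)/6 = 66/6 = 11; σ²_D = ((18−8)/6)² = 2.778
te_E = (2 + 4·6 + 16)/6 = 42/6 = 7; σ²_E = ((16−2)/6)² = 5.444
te_F = (4 + 4·8 + 18)/6 = 54/6 = 9; σ²_F = ((18−4)/6)² = 5.444
te_G = (8 + 4·12 + 16)/6 = 72/6 = 12; σ²_G = ((16−8)/6)² = 1.778
te_H = (8 + 4·11 + 20)/6 = 72/6 = 12; σ²_H = ((20−8)/6)² = 4.000
te_I = (1 + 4·2 + 9)/6 = 18/6 = 3; σ²_I = ((9−1)/6)² = 1.778
te_J = (2 + 4·4 + 6)/6 = 24/6 = 4; σ²_J = ((6−2)/6)² = 0.444

Forward pass:
ES_A = 0; EF_A = 14
ES_B = 0; EF_B = 7
ES_C = max(EF_A=14, EF_B=7) = 14; EF_C = 14+6 = 20
ES_D = max(EF_A=14, EF_B=7) = 14; EF_D = 14+11 = 25
ES_E = 25; EF_E = 25+7 = 32
ES_F = max(EF_A=14, EF_C=20) = 20; EF_F = 20+9 = 29
ES_G = max(EF_B=7, EF_C=20) = 20; EF_G = 20+12 = 32
ES_H = 14; EF_H = 14+12 = 26
ES_I = 32; EF_I = 32+3 = 35
ES_J = max(EF_F=29, EF_G=32, EF_H=26, EF_I=35) = 35; EF_J = 35+4 = 39
Expected project duration μ = 39 days. Critical path: A → D → E → I → J.

Variances on critical path: σ²_A=1.778, σ²_D=2.778, σ²_E=5.444, σ²_I=1.778, σ²_J=0.444.
Largest is σ²_E = 5.444.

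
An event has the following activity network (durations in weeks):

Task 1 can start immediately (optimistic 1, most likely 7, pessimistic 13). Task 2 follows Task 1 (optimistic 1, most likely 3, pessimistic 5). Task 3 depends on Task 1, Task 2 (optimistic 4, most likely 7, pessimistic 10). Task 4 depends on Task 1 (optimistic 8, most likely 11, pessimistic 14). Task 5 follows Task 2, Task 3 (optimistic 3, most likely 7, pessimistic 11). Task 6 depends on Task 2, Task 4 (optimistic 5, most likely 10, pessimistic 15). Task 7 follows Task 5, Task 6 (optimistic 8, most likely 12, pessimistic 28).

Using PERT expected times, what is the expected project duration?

te_Task 1 = (1 + 4·7 + 13)/6 = 42/6 = 7
te_Task 2 = (1 + 4·3 + 5)/6 = 18/6 = 3
te_Task 3 = (4 + 4·7 + 10)/6 = 42/6 = 7
te_Task 4 = (8 + 4·11 + 14)/6 = 66/6 = 11
te_Task 5 = (3 + 4·7 + 11)/6 = 42/6 = 7
te_Task 6 = (5 + 4·10 + 15)/6 = 60/6 = 10
te_Task 7 = (8 + 4·12 + 28)/6 = 84/6 = 14

Forward pass:
ES_Task 1 = 0; EF_Task 1 = 7
ES_Task 2 = 7; EF_Task 2 = 7+3 = 10
ES_Task 3 = max(EF_Task 1=7, EF_Task 2=10) = 10; EF_Task 3 = 10+7 = 17
ES_Task 4 = 7; EF_Task 4 = 7+11 = 18
ES_Task 5 = max(EF_Task 2=10, EF_Task 3=17) = 17; EF_Task 5 = 17+7 = 24
ES_Task 6 = max(EF_Task 2=10, EF_Task 4=18) = 18; EF_Task 6 = 18+10 = 28
ES_Task 7 = max(EF_Task 5=24, EF_Task 6=28) = 28; EF_Task 7 = 28+14 = 42
Expected project duration μ = 42 weeks. Critical path: Task 1 → Task 4 → Task 6 → Task 7.

42 weeks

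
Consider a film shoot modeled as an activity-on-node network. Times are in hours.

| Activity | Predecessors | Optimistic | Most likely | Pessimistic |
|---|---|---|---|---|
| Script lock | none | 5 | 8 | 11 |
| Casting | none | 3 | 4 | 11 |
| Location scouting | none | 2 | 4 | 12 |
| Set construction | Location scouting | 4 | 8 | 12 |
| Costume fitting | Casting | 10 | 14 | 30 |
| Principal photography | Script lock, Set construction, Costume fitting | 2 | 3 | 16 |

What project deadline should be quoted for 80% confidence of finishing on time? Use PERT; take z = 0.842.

29.6 hours

te_Script lock = (5 + 4·8 + 11)/6 = 48/6 = 8; σ²_Script lock = ((11−5)/6)² = 1.000
te_Casting = (3 + 4·4 + 11)/6 = 30/6 = 5; σ²_Casting = ((11−3)/6)² = 1.778
te_Location scouting = (2 + 4·4 + 12)/6 = 30/6 = 5; σ²_Location scouting = ((12−2)/6)² = 2.778
te_Set construction = (4 + 4·8 + 12)/6 = 48/6 = 8; σ²_Set construction = ((12−4)/6)² = 1.778
te_Costume fitting = (10 + 4·14 + 30)/6 = 96/6 = 16; σ²_Costume fitting = ((30−10)/6)² = 11.111
te_Principal photography = (2 + 4·3 + 16)/6 = 30/6 = 5; σ²_Principal photography = ((16−2)/6)² = 5.444

Forward pass:
ES_Script lock = 0; EF_Script lock = 8
ES_Casting = 0; EF_Casting = 5
ES_Location scouting = 0; EF_Location scouting = 5
ES_Set construction = 5; EF_Set construction = 5+8 = 13
ES_Costume fitting = 5; EF_Costume fitting = 5+16 = 21
ES_Principal photography = max(EF_Script lock=8, EF_Set construction=13, EF_Costume fitting=21) = 21; EF_Principal photography = 21+5 = 26
Expected project duration μ = 26 hours. Critical path: Casting → Costume fitting → Principal photography.

Variance along critical path = 1.778 + 11.111 + 5.444 = 18.333; σ = 4.282 hours.
D = μ + z·σ = 26 + 0.842·4.282 = 29.6 hours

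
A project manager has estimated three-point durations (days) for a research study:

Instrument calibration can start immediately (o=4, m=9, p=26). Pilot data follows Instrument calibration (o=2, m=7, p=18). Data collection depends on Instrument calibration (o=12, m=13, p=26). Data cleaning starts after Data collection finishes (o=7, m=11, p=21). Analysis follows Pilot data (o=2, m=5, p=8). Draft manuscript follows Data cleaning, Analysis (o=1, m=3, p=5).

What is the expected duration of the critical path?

41 days

te_Instrument calibration = (4 + 4·9 + 26)/6 = 66/6 = 11
te_Pilot data = (2 + 4·7 + 18)/6 = 48/6 = 8
te_Data collection = (12 + 4·13 + 26)/6 = 90/6 = 15
te_Data cleaning = (7 + 4·11 + 21)/6 = 72/6 = 12
te_Analysis = (2 + 4·5 + 8)/6 = 30/6 = 5
te_Draft manuscript = (1 + 4·3 + 5)/6 = 18/6 = 3

Forward pass:
ES_Instrument calibration = 0; EF_Instrument calibration = 11
ES_Pilot data = 11; EF_Pilot data = 11+8 = 19
ES_Data collection = 11; EF_Data collection = 11+15 = 26
ES_Data cleaning = 26; EF_Data cleaning = 26+12 = 38
ES_Analysis = 19; EF_Analysis = 19+5 = 24
ES_Draft manuscript = max(EF_Data cleaning=38, EF_Analysis=24) = 38; EF_Draft manuscript = 38+3 = 41
Expected project duration μ = 41 days. Critical path: Instrument calibration → Data collection → Data cleaning → Draft manuscript.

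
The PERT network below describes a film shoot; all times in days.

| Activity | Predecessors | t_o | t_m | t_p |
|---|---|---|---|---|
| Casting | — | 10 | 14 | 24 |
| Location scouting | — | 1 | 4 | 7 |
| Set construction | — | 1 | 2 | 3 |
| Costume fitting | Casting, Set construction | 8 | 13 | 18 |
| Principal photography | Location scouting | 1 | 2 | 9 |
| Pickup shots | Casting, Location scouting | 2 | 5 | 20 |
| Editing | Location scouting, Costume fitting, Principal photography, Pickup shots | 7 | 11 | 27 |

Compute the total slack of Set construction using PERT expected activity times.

te_Casting = (10 + 4·14 + 24)/6 = 90/6 = 15
te_Location scouting = (1 + 4·4 + 7)/6 = 24/6 = 4
te_Set construction = (1 + 4·2 + 3)/6 = 12/6 = 2
te_Costume fitting = (8 + 4·13 + 18)/6 = 78/6 = 13
te_Principal photography = (1 + 4·2 + 9)/6 = 18/6 = 3
te_Pickup shots = (2 + 4·5 + 20)/6 = 42/6 = 7
te_Editing = (7 + 4·11 + 27)/6 = 78/6 = 13

Forward pass:
ES_Casting = 0; EF_Casting = 15
ES_Location scouting = 0; EF_Location scouting = 4
ES_Set construction = 0; EF_Set construction = 2
ES_Costume fitting = max(EF_Casting=15, EF_Set construction=2) = 15; EF_Costume fitting = 15+13 = 28
ES_Principal photography = 4; EF_Principal photography = 4+3 = 7
ES_Pickup shots = max(EF_Casting=15, EF_Location scouting=4) = 15; EF_Pickup shots = 15+7 = 22
ES_Editing = max(EF_Location scouting=4, EF_Costume fitting=28, EF_Principal photography=7, EF_Pickup shots=22) = 28; EF_Editing = 28+13 = 41
Expected project duration μ = 41 days. Critical path: Casting → Costume fitting → Editing.

Backward pass:
LF_Editing = 41; LS_Editing = 41−13 = 28
LF_Pickup shots = LS_Editing = 28; LS_Pickup shots = 28−7 = 21
LF_Principal photography = LS_Editing = 28; LS_Principal photography = 28−3 = 25
LF_Costume fitting = LS_Editing = 28; LS_Costume fitting = 28−13 = 15
LF_Set construction = LS_Costume fitting = 15; LS_Set construction = 15−2 = 13
LF_Location scouting = min(LS_Principal photography=25, LS_Pickup shots=21, LS_Editing=28) = 21; LS_Location scouting = 21−4 = 17
LF_Casting = min(LS_Costume fitting=15, LS_Pickup shots=21) = 15; LS_Casting = 15−15 = 0
Slack_Set construction = LS_Set construction − ES_Set construction = 13 − 0 = 13

13 days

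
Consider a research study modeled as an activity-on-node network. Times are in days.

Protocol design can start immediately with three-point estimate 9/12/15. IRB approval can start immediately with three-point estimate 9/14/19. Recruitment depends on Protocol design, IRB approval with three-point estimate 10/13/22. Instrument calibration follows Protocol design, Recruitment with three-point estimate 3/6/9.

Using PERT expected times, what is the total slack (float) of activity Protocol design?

te_Protocol design = (9 + 4·12 + 15)/6 = 72/6 = 12
te_IRB approval = (9 + 4·14 + 19)/6 = 84/6 = 14
te_Recruitment = (10 + 4·13 + 22)/6 = 84/6 = 14
te_Instrument calibration = (3 + 4·6 + 9)/6 = 36/6 = 6

Forward pass:
ES_Protocol design = 0; EF_Protocol design = 12
ES_IRB approval = 0; EF_IRB approval = 14
ES_Recruitment = max(EF_Protocol design=12, EF_IRB approval=14) = 14; EF_Recruitment = 14+14 = 28
ES_Instrument calibration = max(EF_Protocol design=12, EF_Recruitment=28) = 28; EF_Instrument calibration = 28+6 = 34
Expected project duration μ = 34 days. Critical path: IRB approval → Recruitment → Instrument calibration.

Backward pass:
LF_Instrument calibration = 34; LS_Instrument calibration = 34−6 = 28
LF_Recruitment = LS_Instrument calibration = 28; LS_Recruitment = 28−14 = 14
LF_IRB approval = LS_Recruitment = 14; LS_IRB approval = 14−14 = 0
LF_Protocol design = min(LS_Recruitment=14, LS_Instrument calibration=28) = 14; LS_Protocol design = 14−12 = 2
Slack_Protocol design = LS_Protocol design − ES_Protocol design = 2 − 0 = 2

2 days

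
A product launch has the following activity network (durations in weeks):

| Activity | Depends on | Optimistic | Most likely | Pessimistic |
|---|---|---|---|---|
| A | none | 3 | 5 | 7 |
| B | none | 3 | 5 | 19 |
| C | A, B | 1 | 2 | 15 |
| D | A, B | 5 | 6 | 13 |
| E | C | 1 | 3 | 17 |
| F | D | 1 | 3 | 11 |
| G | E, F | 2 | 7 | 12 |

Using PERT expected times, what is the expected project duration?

te_A = (3 + 4·5 + 7)/6 = 30/6 = 5
te_B = (3 + 4·5 + 19)/6 = 42/6 = 7
te_C = (1 + 4·2 + 15)/6 = 24/6 = 4
te_D = (5 + 4·6 + 13)/6 = 42/6 = 7
te_E = (1 + 4·3 + 17)/6 = 30/6 = 5
te_F = (1 + 4·3 + 11)/6 = 24/6 = 4
te_G = (2 + 4·7 + 12)/6 = 42/6 = 7

Forward pass:
ES_A = 0; EF_A = 5
ES_B = 0; EF_B = 7
ES_C = max(EF_A=5, EF_B=7) = 7; EF_C = 7+4 = 11
ES_D = max(EF_A=5, EF_B=7) = 7; EF_D = 7+7 = 14
ES_E = 11; EF_E = 11+5 = 16
ES_F = 14; EF_F = 14+4 = 18
ES_G = max(EF_E=16, EF_F=18) = 18; EF_G = 18+7 = 25
Expected project duration μ = 25 weeks. Critical path: B → D → F → G.

25 weeks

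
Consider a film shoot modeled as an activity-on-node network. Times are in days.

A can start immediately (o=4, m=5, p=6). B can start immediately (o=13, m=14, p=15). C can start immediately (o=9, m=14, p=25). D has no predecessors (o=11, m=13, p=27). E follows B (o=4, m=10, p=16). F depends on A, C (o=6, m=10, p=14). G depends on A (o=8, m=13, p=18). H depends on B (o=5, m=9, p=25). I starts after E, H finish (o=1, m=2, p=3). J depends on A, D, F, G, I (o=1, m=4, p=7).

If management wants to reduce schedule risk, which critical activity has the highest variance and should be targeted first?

H

te_A = (4 + 4·5 + 6)/6 = 30/6 = 5; σ²_A = ((6−4)/6)² = 0.111
te_B = (13 + 4·14 + 15)/6 = 84/6 = 14; σ²_B = ((15−13)/6)² = 0.111
te_C = (9 + 4·14 + 25)/6 = 90/6 = 15; σ²_C = ((25−9)/6)² = 7.111
te_D = (11 + 4·13 + 27)/6 = 90/6 = 15; σ²_D = ((27−11)/6)² = 7.111
te_E = (4 + 4·10 + 16)/6 = 60/6 = 10; σ²_E = ((16−4)/6)² = 4.000
te_F = (6 + 4·10 + 14)/6 = 60/6 = 10; σ²_F = ((14−6)/6)² = 1.778
te_G = (8 + 4·13 + 18)/6 = 78/6 = 13; σ²_G = ((18−8)/6)² = 2.778
te_H = (5 + 4·9 + 25)/6 = 66/6 = 11; σ²_H = ((25−5)/6)² = 11.111
te_I = (1 + 4·2 + 3)/6 = 12/6 = 2; σ²_I = ((3−1)/6)² = 0.111
te_J = (1 + 4·4 + 7)/6 = 24/6 = 4; σ²_J = ((7−1)/6)² = 1.000

Forward pass:
ES_A = 0; EF_A = 5
ES_B = 0; EF_B = 14
ES_C = 0; EF_C = 15
ES_D = 0; EF_D = 15
ES_E = 14; EF_E = 14+10 = 24
ES_F = max(EF_A=5, EF_C=15) = 15; EF_F = 15+10 = 25
ES_G = 5; EF_G = 5+13 = 18
ES_H = 14; EF_H = 14+11 = 25
ES_I = max(EF_E=24, EF_H=25) = 25; EF_I = 25+2 = 27
ES_J = max(EF_A=5, EF_D=15, EF_F=25, EF_G=18, EF_I=27) = 27; EF_J = 27+4 = 31
Expected project duration μ = 31 days. Critical path: B → H → I → J.

Variances on critical path: σ²_B=0.111, σ²_H=11.111, σ²_I=0.111, σ²_J=1.000.
Largest is σ²_H = 11.111.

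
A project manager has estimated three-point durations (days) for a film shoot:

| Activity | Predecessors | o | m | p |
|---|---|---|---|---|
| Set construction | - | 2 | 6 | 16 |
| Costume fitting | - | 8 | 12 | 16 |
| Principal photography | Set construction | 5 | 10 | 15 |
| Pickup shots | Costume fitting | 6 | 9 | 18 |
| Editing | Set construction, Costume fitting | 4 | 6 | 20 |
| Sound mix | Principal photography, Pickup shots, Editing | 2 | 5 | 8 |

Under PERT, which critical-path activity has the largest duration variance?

te_Set construction = (2 + 4·6 + 16)/6 = 42/6 = 7; σ²_Set construction = ((16−2)/6)² = 5.444
te_Costume fitting = (8 + 4·12 + 16)/6 = 72/6 = 12; σ²_Costume fitting = ((16−8)/6)² = 1.778
te_Principal photography = (5 + 4·10 + 15)/6 = 60/6 = 10; σ²_Principal photography = ((15−5)/6)² = 2.778
te_Pickup shots = (6 + 4·9 + 18)/6 = 60/6 = 10; σ²_Pickup shots = ((18−6)/6)² = 4.000
te_Editing = (4 + 4·6 + 20)/6 = 48/6 = 8; σ²_Editing = ((20−4)/6)² = 7.111
te_Sound mix = (2 + 4·5 + 8)/6 = 30/6 = 5; σ²_Sound mix = ((8−2)/6)² = 1.000

Forward pass:
ES_Set construction = 0; EF_Set construction = 7
ES_Costume fitting = 0; EF_Costume fitting = 12
ES_Principal photography = 7; EF_Principal photography = 7+10 = 17
ES_Pickup shots = 12; EF_Pickup shots = 12+10 = 22
ES_Editing = max(EF_Set construction=7, EF_Costume fitting=12) = 12; EF_Editing = 12+8 = 20
ES_Sound mix = max(EF_Principal photography=17, EF_Pickup shots=22, EF_Editing=20) = 22; EF_Sound mix = 22+5 = 27
Expected project duration μ = 27 days. Critical path: Costume fitting → Pickup shots → Sound mix.

Variances on critical path: σ²_Costume fitting=1.778, σ²_Pickup shots=4.000, σ²_Sound mix=1.000.
Largest is σ²_Pickup shots = 4.000.

Pickup shots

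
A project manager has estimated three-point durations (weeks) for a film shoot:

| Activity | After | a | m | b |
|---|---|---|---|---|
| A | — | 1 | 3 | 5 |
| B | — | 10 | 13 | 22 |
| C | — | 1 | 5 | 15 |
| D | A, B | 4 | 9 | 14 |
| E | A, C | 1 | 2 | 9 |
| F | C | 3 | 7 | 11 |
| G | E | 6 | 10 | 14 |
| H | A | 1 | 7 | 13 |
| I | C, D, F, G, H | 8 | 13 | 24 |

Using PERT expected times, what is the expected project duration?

te_A = (1 + 4·3 + 5)/6 = 18/6 = 3
te_B = (10 + 4·13 + 22)/6 = 84/6 = 14
te_C = (1 + 4·5 + 15)/6 = 36/6 = 6
te_D = (4 + 4·9 + 14)/6 = 54/6 = 9
te_E = (1 + 4·2 + 9)/6 = 18/6 = 3
te_F = (3 + 4·7 + 11)/6 = 42/6 = 7
te_G = (6 + 4·10 + 14)/6 = 60/6 = 10
te_H = (1 + 4·7 + 13)/6 = 42/6 = 7
te_I = (8 + 4·13 + 24)/6 = 84/6 = 14

Forward pass:
ES_A = 0; EF_A = 3
ES_B = 0; EF_B = 14
ES_C = 0; EF_C = 6
ES_D = max(EF_A=3, EF_B=14) = 14; EF_D = 14+9 = 23
ES_E = max(EF_A=3, EF_C=6) = 6; EF_E = 6+3 = 9
ES_F = 6; EF_F = 6+7 = 13
ES_G = 9; EF_G = 9+10 = 19
ES_H = 3; EF_H = 3+7 = 10
ES_I = max(EF_C=6, EF_D=23, EF_F=13, EF_G=19, EF_H=10) = 23; EF_I = 23+14 = 37
Expected project duration μ = 37 weeks. Critical path: B → D → I.

37 weeks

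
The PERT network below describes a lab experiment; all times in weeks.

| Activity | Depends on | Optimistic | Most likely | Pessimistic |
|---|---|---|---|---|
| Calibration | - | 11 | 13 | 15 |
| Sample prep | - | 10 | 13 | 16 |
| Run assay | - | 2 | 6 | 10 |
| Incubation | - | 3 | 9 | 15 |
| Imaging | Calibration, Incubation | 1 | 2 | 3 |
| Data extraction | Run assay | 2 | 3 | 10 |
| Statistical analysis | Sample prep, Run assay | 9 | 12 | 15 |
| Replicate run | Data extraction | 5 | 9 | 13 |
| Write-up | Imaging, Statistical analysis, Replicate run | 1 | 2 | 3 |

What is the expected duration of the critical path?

te_Calibration = (11 + 4·13 + 15)/6 = 78/6 = 13
te_Sample prep = (10 + 4·13 + 16)/6 = 78/6 = 13
te_Run assay = (2 + 4·6 + 10)/6 = 36/6 = 6
te_Incubation = (3 + 4·9 + 15)/6 = 54/6 = 9
te_Imaging = (1 + 4·2 + 3)/6 = 12/6 = 2
te_Data extraction = (2 + 4·3 + 10)/6 = 24/6 = 4
te_Statistical analysis = (9 + 4·12 + 15)/6 = 72/6 = 12
te_Replicate run = (5 + 4·9 + 13)/6 = 54/6 = 9
te_Write-up = (1 + 4·2 + 3)/6 = 12/6 = 2

Forward pass:
ES_Calibration = 0; EF_Calibration = 13
ES_Sample prep = 0; EF_Sample prep = 13
ES_Run assay = 0; EF_Run assay = 6
ES_Incubation = 0; EF_Incubation = 9
ES_Imaging = max(EF_Calibration=13, EF_Incubation=9) = 13; EF_Imaging = 13+2 = 15
ES_Data extraction = 6; EF_Data extraction = 6+4 = 10
ES_Statistical analysis = max(EF_Sample prep=13, EF_Run assay=6) = 13; EF_Statistical analysis = 13+12 = 25
ES_Replicate run = 10; EF_Replicate run = 10+9 = 19
ES_Write-up = max(EF_Imaging=15, EF_Statistical analysis=25, EF_Replicate run=19) = 25; EF_Write-up = 25+2 = 27
Expected project duration μ = 27 weeks. Critical path: Sample prep → Statistical analysis → Write-up.

27 weeks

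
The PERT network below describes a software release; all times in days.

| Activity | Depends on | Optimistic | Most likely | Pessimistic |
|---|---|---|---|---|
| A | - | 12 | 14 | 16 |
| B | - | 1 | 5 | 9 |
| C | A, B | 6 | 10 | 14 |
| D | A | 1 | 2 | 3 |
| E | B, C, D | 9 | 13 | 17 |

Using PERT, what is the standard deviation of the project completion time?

2.00 days

te_A = (12 + 4·14 + 16)/6 = 84/6 = 14; σ²_A = ((16−12)/6)² = 0.444
te_B = (1 + 4·5 + 9)/6 = 30/6 = 5; σ²_B = ((9−1)/6)² = 1.778
te_C = (6 + 4·10 + 14)/6 = 60/6 = 10; σ²_C = ((14−6)/6)² = 1.778
te_D = (1 + 4·2 + 3)/6 = 12/6 = 2; σ²_D = ((3−1)/6)² = 0.111
te_E = (9 + 4·13 + 17)/6 = 78/6 = 13; σ²_E = ((17−9)/6)² = 1.778

Forward pass:
ES_A = 0; EF_A = 14
ES_B = 0; EF_B = 5
ES_C = max(EF_A=14, EF_B=5) = 14; EF_C = 14+10 = 24
ES_D = 14; EF_D = 14+2 = 16
ES_E = max(EF_B=5, EF_C=24, EF_D=16) = 24; EF_E = 24+13 = 37
Expected project duration μ = 37 days. Critical path: A → C → E.

Variance along critical path = 0.444 + 1.778 + 1.778 = 4.000
σ = √4.000 = 2.000 days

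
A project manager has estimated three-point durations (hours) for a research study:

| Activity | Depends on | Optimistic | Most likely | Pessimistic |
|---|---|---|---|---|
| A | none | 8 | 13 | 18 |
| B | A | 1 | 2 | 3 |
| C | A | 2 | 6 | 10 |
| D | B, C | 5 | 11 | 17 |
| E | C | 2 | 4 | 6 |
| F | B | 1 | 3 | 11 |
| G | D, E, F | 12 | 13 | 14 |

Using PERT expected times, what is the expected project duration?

te_A = (8 + 4·13 + 18)/6 = 78/6 = 13
te_B = (1 + 4·2 + 3)/6 = 12/6 = 2
te_C = (2 + 4·6 + 10)/6 = 36/6 = 6
te_D = (5 + 4·11 + 17)/6 = 66/6 = 11
te_E = (2 + 4·4 + 6)/6 = 24/6 = 4
te_F = (1 + 4·3 + 11)/6 = 24/6 = 4
te_G = (12 + 4·13 + 14)/6 = 78/6 = 13

Forward pass:
ES_A = 0; EF_A = 13
ES_B = 13; EF_B = 13+2 = 15
ES_C = 13; EF_C = 13+6 = 19
ES_D = max(EF_B=15, EF_C=19) = 19; EF_D = 19+11 = 30
ES_E = 19; EF_E = 19+4 = 23
ES_F = 15; EF_F = 15+4 = 19
ES_G = max(EF_D=30, EF_E=23, EF_F=19) = 30; EF_G = 30+13 = 43
Expected project duration μ = 43 hours. Critical path: A → C → D → G.

43 hours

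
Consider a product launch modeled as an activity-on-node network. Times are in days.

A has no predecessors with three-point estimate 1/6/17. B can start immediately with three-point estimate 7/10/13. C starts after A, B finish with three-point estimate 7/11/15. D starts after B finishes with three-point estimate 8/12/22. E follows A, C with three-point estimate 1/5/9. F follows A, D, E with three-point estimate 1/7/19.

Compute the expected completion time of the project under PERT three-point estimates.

34 days

te_A = (1 + 4·6 + 17)/6 = 42/6 = 7
te_B = (7 + 4·10 + 13)/6 = 60/6 = 10
te_C = (7 + 4·11 + 15)/6 = 66/6 = 11
te_D = (8 + 4·12 + 22)/6 = 78/6 = 13
te_E = (1 + 4·5 + 9)/6 = 30/6 = 5
te_F = (1 + 4·7 + 19)/6 = 48/6 = 8

Forward pass:
ES_A = 0; EF_A = 7
ES_B = 0; EF_B = 10
ES_C = max(EF_A=7, EF_B=10) = 10; EF_C = 10+11 = 21
ES_D = 10; EF_D = 10+13 = 23
ES_E = max(EF_A=7, EF_C=21) = 21; EF_E = 21+5 = 26
ES_F = max(EF_A=7, EF_D=23, EF_E=26) = 26; EF_F = 26+8 = 34
Expected project duration μ = 34 days. Critical path: B → C → E → F.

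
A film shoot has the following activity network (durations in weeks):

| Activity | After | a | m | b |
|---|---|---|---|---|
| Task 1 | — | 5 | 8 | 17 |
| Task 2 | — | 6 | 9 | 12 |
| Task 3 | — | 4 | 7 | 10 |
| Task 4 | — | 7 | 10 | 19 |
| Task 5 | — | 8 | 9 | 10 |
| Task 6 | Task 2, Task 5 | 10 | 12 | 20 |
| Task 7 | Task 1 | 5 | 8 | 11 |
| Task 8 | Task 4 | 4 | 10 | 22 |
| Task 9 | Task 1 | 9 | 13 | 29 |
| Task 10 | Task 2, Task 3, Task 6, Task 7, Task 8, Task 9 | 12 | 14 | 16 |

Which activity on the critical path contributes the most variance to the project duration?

te_Task 1 = (5 + 4·8 + 17)/6 = 54/6 = 9; σ²_Task 1 = ((17−5)/6)² = 4.000
te_Task 2 = (6 + 4·9 + 12)/6 = 54/6 = 9; σ²_Task 2 = ((12−6)/6)² = 1.000
te_Task 3 = (4 + 4·7 + 10)/6 = 42/6 = 7; σ²_Task 3 = ((10−4)/6)² = 1.000
te_Task 4 = (7 + 4·10 + 19)/6 = 66/6 = 11; σ²_Task 4 = ((19−7)/6)² = 4.000
te_Task 5 = (8 + 4·9 + 10)/6 = 54/6 = 9; σ²_Task 5 = ((10−8)/6)² = 0.111
te_Task 6 = (10 + 4·12 + 20)/6 = 78/6 = 13; σ²_Task 6 = ((20−10)/6)² = 2.778
te_Task 7 = (5 + 4·8 + 11)/6 = 48/6 = 8; σ²_Task 7 = ((11−5)/6)² = 1.000
te_Task 8 = (4 + 4·10 + 22)/6 = 66/6 = 11; σ²_Task 8 = ((22−4)/6)² = 9.000
te_Task 9 = (9 + 4·13 + 29)/6 = 90/6 = 15; σ²_Task 9 = ((29−9)/6)² = 11.111
te_Task 10 = (12 + 4·14 + 16)/6 = 84/6 = 14; σ²_Task 10 = ((16−12)/6)² = 0.444

Forward pass:
ES_Task 1 = 0; EF_Task 1 = 9
ES_Task 2 = 0; EF_Task 2 = 9
ES_Task 3 = 0; EF_Task 3 = 7
ES_Task 4 = 0; EF_Task 4 = 11
ES_Task 5 = 0; EF_Task 5 = 9
ES_Task 6 = max(EF_Task 2=9, EF_Task 5=9) = 9; EF_Task 6 = 9+13 = 22
ES_Task 7 = 9; EF_Task 7 = 9+8 = 17
ES_Task 8 = 11; EF_Task 8 = 11+11 = 22
ES_Task 9 = 9; EF_Task 9 = 9+15 = 24
ES_Task 10 = max(EF_Task 2=9, EF_Task 3=7, EF_Task 6=22, EF_Task 7=17, EF_Task 8=22, EF_Task 9=24) = 24; EF_Task 10 = 24+14 = 38
Expected project duration μ = 38 weeks. Critical path: Task 1 → Task 9 → Task 10.

Variances on critical path: σ²_Task 1=4.000, σ²_Task 9=11.111, σ²_Task 10=0.444.
Largest is σ²_Task 9 = 11.111.

Task 9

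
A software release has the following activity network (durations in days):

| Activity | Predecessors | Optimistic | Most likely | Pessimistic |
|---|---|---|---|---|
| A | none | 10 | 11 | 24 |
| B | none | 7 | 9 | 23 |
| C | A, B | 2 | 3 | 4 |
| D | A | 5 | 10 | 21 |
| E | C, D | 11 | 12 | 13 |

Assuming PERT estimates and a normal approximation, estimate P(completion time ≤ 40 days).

te_A = (10 + 4·11 + 24)/6 = 78/6 = 13; σ²_A = ((24−10)/6)² = 5.444
te_B = (7 + 4·9 + 23)/6 = 66/6 = 11; σ²_B = ((23−7)/6)² = 7.111
te_C = (2 + 4·3 + 4)/6 = 18/6 = 3; σ²_C = ((4−2)/6)² = 0.111
te_D = (5 + 4·10 + 21)/6 = 66/6 = 11; σ²_D = ((21−5)/6)² = 7.111
te_E = (11 + 4·12 + 13)/6 = 72/6 = 12; σ²_E = ((13−11)/6)² = 0.111

Forward pass:
ES_A = 0; EF_A = 13
ES_B = 0; EF_B = 11
ES_C = max(EF_A=13, EF_B=11) = 13; EF_C = 13+3 = 16
ES_D = 13; EF_D = 13+11 = 24
ES_E = max(EF_C=16, EF_D=24) = 24; EF_E = 24+12 = 36
Expected project duration μ = 36 days. Critical path: A → D → E.

Variance along critical path = 5.444 + 7.111 + 0.111 = 12.667; σ = √12.667 = 3.559 days.
Z = (40 − 36) / 3.559 = 1.124
P(T ≤ 40) = Φ(1.124) ≈ 0.869

0.869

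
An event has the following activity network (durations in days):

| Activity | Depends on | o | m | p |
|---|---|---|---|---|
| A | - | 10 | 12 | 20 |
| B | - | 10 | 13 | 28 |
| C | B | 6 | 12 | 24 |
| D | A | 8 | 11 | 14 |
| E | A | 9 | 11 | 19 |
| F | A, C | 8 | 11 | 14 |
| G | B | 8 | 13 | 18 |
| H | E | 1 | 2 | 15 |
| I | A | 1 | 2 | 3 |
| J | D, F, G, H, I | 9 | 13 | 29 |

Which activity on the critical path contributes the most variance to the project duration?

J

te_A = (10 + 4·12 + 20)/6 = 78/6 = 13; σ²_A = ((20−10)/6)² = 2.778
te_B = (10 + 4·13 + 28)/6 = 90/6 = 15; σ²_B = ((28−10)/6)² = 9.000
te_C = (6 + 4·12 + 24)/6 = 78/6 = 13; σ²_C = ((24−6)/6)² = 9.000
te_D = (8 + 4·11 + 14)/6 = 66/6 = 11; σ²_D = ((14−8)/6)² = 1.000
te_E = (9 + 4·11 + 19)/6 = 72/6 = 12; σ²_E = ((19−9)/6)² = 2.778
te_F = (8 + 4·11 + 14)/6 = 66/6 = 11; σ²_F = ((14−8)/6)² = 1.000
te_G = (8 + 4·13 + 18)/6 = 78/6 = 13; σ²_G = ((18−8)/6)² = 2.778
te_H = (1 + 4·2 + 15)/6 = 24/6 = 4; σ²_H = ((15−1)/6)² = 5.444
te_I = (1 + 4·2 + 3)/6 = 12/6 = 2; σ²_I = ((3−1)/6)² = 0.111
te_J = (9 + 4·13 + 29)/6 = 90/6 = 15; σ²_J = ((29−9)/6)² = 11.111

Forward pass:
ES_A = 0; EF_A = 13
ES_B = 0; EF_B = 15
ES_C = 15; EF_C = 15+13 = 28
ES_D = 13; EF_D = 13+11 = 24
ES_E = 13; EF_E = 13+12 = 25
ES_F = max(EF_A=13, EF_C=28) = 28; EF_F = 28+11 = 39
ES_G = 15; EF_G = 15+13 = 28
ES_H = 25; EF_H = 25+4 = 29
ES_I = 13; EF_I = 13+2 = 15
ES_J = max(EF_D=24, EF_F=39, EF_G=28, EF_H=29, EF_I=15) = 39; EF_J = 39+15 = 54
Expected project duration μ = 54 days. Critical path: B → C → F → J.

Variances on critical path: σ²_B=9.000, σ²_C=9.000, σ²_F=1.000, σ²_J=11.111.
Largest is σ²_J = 11.111.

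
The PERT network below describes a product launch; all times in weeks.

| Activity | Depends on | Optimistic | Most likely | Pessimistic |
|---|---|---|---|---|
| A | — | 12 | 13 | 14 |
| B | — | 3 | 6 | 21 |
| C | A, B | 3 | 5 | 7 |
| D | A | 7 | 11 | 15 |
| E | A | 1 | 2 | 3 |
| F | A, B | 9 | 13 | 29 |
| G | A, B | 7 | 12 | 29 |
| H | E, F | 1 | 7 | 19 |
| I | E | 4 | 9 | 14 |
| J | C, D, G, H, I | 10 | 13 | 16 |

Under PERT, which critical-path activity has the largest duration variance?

F

te_A = (12 + 4·13 + 14)/6 = 78/6 = 13; σ²_A = ((14−12)/6)² = 0.111
te_B = (3 + 4·6 + 21)/6 = 48/6 = 8; σ²_B = ((21−3)/6)² = 9.000
te_C = (3 + 4·5 + 7)/6 = 30/6 = 5; σ²_C = ((7−3)/6)² = 0.444
te_D = (7 + 4·11 + 15)/6 = 66/6 = 11; σ²_D = ((15−7)/6)² = 1.778
te_E = (1 + 4·2 + 3)/6 = 12/6 = 2; σ²_E = ((3−1)/6)² = 0.111
te_F = (9 + 4·13 + 29)/6 = 90/6 = 15; σ²_F = ((29−9)/6)² = 11.111
te_G = (7 + 4·12 + 29)/6 = 84/6 = 14; σ²_G = ((29−7)/6)² = 13.444
te_H = (1 + 4·7 + 19)/6 = 48/6 = 8; σ²_H = ((19−1)/6)² = 9.000
te_I = (4 + 4·9 + 14)/6 = 54/6 = 9; σ²_I = ((14−4)/6)² = 2.778
te_J = (10 + 4·13 + 16)/6 = 78/6 = 13; σ²_J = ((16−10)/6)² = 1.000

Forward pass:
ES_A = 0; EF_A = 13
ES_B = 0; EF_B = 8
ES_C = max(EF_A=13, EF_B=8) = 13; EF_C = 13+5 = 18
ES_D = 13; EF_D = 13+11 = 24
ES_E = 13; EF_E = 13+2 = 15
ES_F = max(EF_A=13, EF_B=8) = 13; EF_F = 13+15 = 28
ES_G = max(EF_A=13, EF_B=8) = 13; EF_G = 13+14 = 27
ES_H = max(EF_E=15, EF_F=28) = 28; EF_H = 28+8 = 36
ES_I = 15; EF_I = 15+9 = 24
ES_J = max(EF_C=18, EF_D=24, EF_G=27, EF_H=36, EF_I=24) = 36; EF_J = 36+13 = 49
Expected project duration μ = 49 weeks. Critical path: A → F → H → J.

Variances on critical path: σ²_A=0.111, σ²_F=11.111, σ²_H=9.000, σ²_J=1.000.
Largest is σ²_F = 11.111.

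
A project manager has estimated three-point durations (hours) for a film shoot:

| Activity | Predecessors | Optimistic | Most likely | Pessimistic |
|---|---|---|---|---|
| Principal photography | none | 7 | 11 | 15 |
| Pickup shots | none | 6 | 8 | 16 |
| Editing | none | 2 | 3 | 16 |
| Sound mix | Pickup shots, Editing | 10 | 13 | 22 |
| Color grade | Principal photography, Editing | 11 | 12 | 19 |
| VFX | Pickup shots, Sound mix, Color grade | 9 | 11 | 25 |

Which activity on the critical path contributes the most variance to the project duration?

te_Principal photography = (7 + 4·11 + 15)/6 = 66/6 = 11; σ²_Principal photography = ((15−7)/6)² = 1.778
te_Pickup shots = (6 + 4·8 + 16)/6 = 54/6 = 9; σ²_Pickup shots = ((16−6)/6)² = 2.778
te_Editing = (2 + 4·3 + 16)/6 = 30/6 = 5; σ²_Editing = ((16−2)/6)² = 5.444
te_Sound mix = (10 + 4·13 + 22)/6 = 84/6 = 14; σ²_Sound mix = ((22−10)/6)² = 4.000
te_Color grade = (11 + 4·12 + 19)/6 = 78/6 = 13; σ²_Color grade = ((19−11)/6)² = 1.778
te_VFX = (9 + 4·11 + 25)/6 = 78/6 = 13; σ²_VFX = ((25−9)/6)² = 7.111

Forward pass:
ES_Principal photography = 0; EF_Principal photography = 11
ES_Pickup shots = 0; EF_Pickup shots = 9
ES_Editing = 0; EF_Editing = 5
ES_Sound mix = max(EF_Pickup shots=9, EF_Editing=5) = 9; EF_Sound mix = 9+14 = 23
ES_Color grade = max(EF_Principal photography=11, EF_Editing=5) = 11; EF_Color grade = 11+13 = 24
ES_VFX = max(EF_Pickup shots=9, EF_Sound mix=23, EF_Color grade=24) = 24; EF_VFX = 24+13 = 37
Expected project duration μ = 37 hours. Critical path: Principal photography → Color grade → VFX.

Variances on critical path: σ²_Principal photography=1.778, σ²_Color grade=1.778, σ²_VFX=7.111.
Largest is σ²_VFX = 7.111.

VFX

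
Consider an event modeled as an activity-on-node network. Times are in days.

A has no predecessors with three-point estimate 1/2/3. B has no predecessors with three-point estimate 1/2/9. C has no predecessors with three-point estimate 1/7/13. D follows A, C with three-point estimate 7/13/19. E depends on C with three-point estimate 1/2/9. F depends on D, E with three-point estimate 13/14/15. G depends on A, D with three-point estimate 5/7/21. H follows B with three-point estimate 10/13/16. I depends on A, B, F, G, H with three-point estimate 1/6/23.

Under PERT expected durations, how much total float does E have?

10 days

te_A = (1 + 4·2 + 3)/6 = 12/6 = 2
te_B = (1 + 4·2 + 9)/6 = 18/6 = 3
te_C = (1 + 4·7 + 13)/6 = 42/6 = 7
te_D = (7 + 4·13 + 19)/6 = 78/6 = 13
te_E = (1 + 4·2 + 9)/6 = 18/6 = 3
te_F = (13 + 4·14 + 15)/6 = 84/6 = 14
te_G = (5 + 4·7 + 21)/6 = 54/6 = 9
te_H = (10 + 4·13 + 16)/6 = 78/6 = 13
te_I = (1 + 4·6 + 23)/6 = 48/6 = 8

Forward pass:
ES_A = 0; EF_A = 2
ES_B = 0; EF_B = 3
ES_C = 0; EF_C = 7
ES_D = max(EF_A=2, EF_C=7) = 7; EF_D = 7+13 = 20
ES_E = 7; EF_E = 7+3 = 10
ES_F = max(EF_D=20, EF_E=10) = 20; EF_F = 20+14 = 34
ES_G = max(EF_A=2, EF_D=20) = 20; EF_G = 20+9 = 29
ES_H = 3; EF_H = 3+13 = 16
ES_I = max(EF_A=2, EF_B=3, EF_F=34, EF_G=29, EF_H=16) = 34; EF_I = 34+8 = 42
Expected project duration μ = 42 days. Critical path: C → D → F → I.

Backward pass:
LF_I = 42; LS_I = 42−8 = 34
LF_H = LS_I = 34; LS_H = 34−13 = 21
LF_G = LS_I = 34; LS_G = 34−9 = 25
LF_F = LS_I = 34; LS_F = 34−14 = 20
LF_E = LS_F = 20; LS_E = 20−3 = 17
LF_D = min(LS_F=20, LS_G=25) = 20; LS_D = 20−13 = 7
LF_C = min(LS_D=7, LS_E=17) = 7; LS_C = 7−7 = 0
LF_B = min(LS_H=21, LS_I=34) = 21; LS_B = 21−3 = 18
LF_A = min(LS_D=7, LS_G=25, LS_I=34) = 7; LS_A = 7−2 = 5
Slack_E = LS_E − ES_E = 17 − 7 = 10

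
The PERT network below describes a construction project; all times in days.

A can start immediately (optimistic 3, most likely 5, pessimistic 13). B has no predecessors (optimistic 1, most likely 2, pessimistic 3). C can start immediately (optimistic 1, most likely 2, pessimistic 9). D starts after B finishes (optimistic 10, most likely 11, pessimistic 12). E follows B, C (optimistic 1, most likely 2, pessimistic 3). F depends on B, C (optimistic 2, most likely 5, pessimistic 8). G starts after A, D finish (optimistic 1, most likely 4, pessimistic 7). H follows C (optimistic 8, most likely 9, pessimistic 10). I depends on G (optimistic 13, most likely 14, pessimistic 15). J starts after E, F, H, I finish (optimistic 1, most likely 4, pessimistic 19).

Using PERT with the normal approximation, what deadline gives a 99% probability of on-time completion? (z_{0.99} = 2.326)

44.5 days

te_A = (3 + 4·5 + 13)/6 = 36/6 = 6; σ²_A = ((13−3)/6)² = 2.778
te_B = (1 + 4·2 + 3)/6 = 12/6 = 2; σ²_B = ((3−1)/6)² = 0.111
te_C = (1 + 4·2 + 9)/6 = 18/6 = 3; σ²_C = ((9−1)/6)² = 1.778
te_D = (10 + 4·11 + 12)/6 = 66/6 = 11; σ²_D = ((12−10)/6)² = 0.111
te_E = (1 + 4·2 + 3)/6 = 12/6 = 2; σ²_E = ((3−1)/6)² = 0.111
te_F = (2 + 4·5 + 8)/6 = 30/6 = 5; σ²_F = ((8−2)/6)² = 1.000
te_G = (1 + 4·4 + 7)/6 = 24/6 = 4; σ²_G = ((7−1)/6)² = 1.000
te_H = (8 + 4·9 + 10)/6 = 54/6 = 9; σ²_H = ((10−8)/6)² = 0.111
te_I = (13 + 4·14 + 15)/6 = 84/6 = 14; σ²_I = ((15−13)/6)² = 0.111
te_J = (1 + 4·4 + 19)/6 = 36/6 = 6; σ²_J = ((19−1)/6)² = 9.000

Forward pass:
ES_A = 0; EF_A = 6
ES_B = 0; EF_B = 2
ES_C = 0; EF_C = 3
ES_D = 2; EF_D = 2+11 = 13
ES_E = max(EF_B=2, EF_C=3) = 3; EF_E = 3+2 = 5
ES_F = max(EF_B=2, EF_C=3) = 3; EF_F = 3+5 = 8
ES_G = max(EF_A=6, EF_D=13) = 13; EF_G = 13+4 = 17
ES_H = 3; EF_H = 3+9 = 12
ES_I = 17; EF_I = 17+14 = 31
ES_J = max(EF_E=5, EF_F=8, EF_H=12, EF_I=31) = 31; EF_J = 31+6 = 37
Expected project duration μ = 37 days. Critical path: B → D → G → I → J.

Variance along critical path = 0.111 + 0.111 + 1.000 + 0.111 + 9.000 = 10.333; σ = 3.215 days.
D = μ + z·σ = 37 + 2.326·3.215 = 44.5 days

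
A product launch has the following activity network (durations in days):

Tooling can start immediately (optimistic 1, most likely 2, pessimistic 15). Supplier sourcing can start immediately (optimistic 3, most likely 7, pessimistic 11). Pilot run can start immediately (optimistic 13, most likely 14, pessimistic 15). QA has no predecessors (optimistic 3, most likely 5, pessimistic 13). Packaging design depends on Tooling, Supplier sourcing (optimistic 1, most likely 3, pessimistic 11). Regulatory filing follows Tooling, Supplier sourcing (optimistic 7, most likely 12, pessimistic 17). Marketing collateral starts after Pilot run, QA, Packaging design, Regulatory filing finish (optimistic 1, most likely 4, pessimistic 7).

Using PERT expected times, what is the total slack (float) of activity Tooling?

3 days

te_Tooling = (1 + 4·2 + 15)/6 = 24/6 = 4
te_Supplier sourcing = (3 + 4·7 + 11)/6 = 42/6 = 7
te_Pilot run = (13 + 4·14 + 15)/6 = 84/6 = 14
te_QA = (3 + 4·5 + 13)/6 = 36/6 = 6
te_Packaging design = (1 + 4·3 + 11)/6 = 24/6 = 4
te_Regulatory filing = (7 + 4·12 + 17)/6 = 72/6 = 12
te_Marketing collateral = (1 + 4·4 + 7)/6 = 24/6 = 4

Forward pass:
ES_Tooling = 0; EF_Tooling = 4
ES_Supplier sourcing = 0; EF_Supplier sourcing = 7
ES_Pilot run = 0; EF_Pilot run = 14
ES_QA = 0; EF_QA = 6
ES_Packaging design = max(EF_Tooling=4, EF_Supplier sourcing=7) = 7; EF_Packaging design = 7+4 = 11
ES_Regulatory filing = max(EF_Tooling=4, EF_Supplier sourcing=7) = 7; EF_Regulatory filing = 7+12 = 19
ES_Marketing collateral = max(EF_Pilot run=14, EF_QA=6, EF_Packaging design=11, EF_Regulatory filing=19) = 19; EF_Marketing collateral = 19+4 = 23
Expected project duration μ = 23 days. Critical path: Supplier sourcing → Regulatory filing → Marketing collateral.

Backward pass:
LF_Marketing collateral = 23; LS_Marketing collateral = 23−4 = 19
LF_Regulatory filing = LS_Marketing collateral = 19; LS_Regulatory filing = 19−12 = 7
LF_Packaging design = LS_Marketing collateral = 19; LS_Packaging design = 19−4 = 15
LF_QA = LS_Marketing collateral = 19; LS_QA = 19−6 = 13
LF_Pilot run = LS_Marketing collateral = 19; LS_Pilot run = 19−14 = 5
LF_Supplier sourcing = min(LS_Packaging design=15, LS_Regulatory filing=7) = 7; LS_Supplier sourcing = 7−7 = 0
LF_Tooling = min(LS_Packaging design=15, LS_Regulatory filing=7) = 7; LS_Tooling = 7−4 = 3
Slack_Tooling = LS_Tooling − ES_Tooling = 3 − 0 = 3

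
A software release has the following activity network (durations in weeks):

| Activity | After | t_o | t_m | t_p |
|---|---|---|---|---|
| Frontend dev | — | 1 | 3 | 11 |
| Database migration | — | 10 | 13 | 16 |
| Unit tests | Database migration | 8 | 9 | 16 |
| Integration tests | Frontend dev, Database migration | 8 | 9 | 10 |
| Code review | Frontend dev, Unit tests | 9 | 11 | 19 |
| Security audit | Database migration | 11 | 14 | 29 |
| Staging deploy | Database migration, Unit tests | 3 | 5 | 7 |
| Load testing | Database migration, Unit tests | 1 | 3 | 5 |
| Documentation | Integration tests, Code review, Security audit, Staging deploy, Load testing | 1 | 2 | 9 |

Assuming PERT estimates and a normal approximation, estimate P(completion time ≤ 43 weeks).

0.968

te_Frontend dev = (1 + 4·3 + 11)/6 = 24/6 = 4; σ²_Frontend dev = ((11−1)/6)² = 2.778
te_Database migration = (10 + 4·13 + 16)/6 = 78/6 = 13; σ²_Database migration = ((16−10)/6)² = 1.000
te_Unit tests = (8 + 4·9 + 16)/6 = 60/6 = 10; σ²_Unit tests = ((16−8)/6)² = 1.778
te_Integration tests = (8 + 4·9 + 10)/6 = 54/6 = 9; σ²_Integration tests = ((10−8)/6)² = 0.111
te_Code review = (9 + 4·11 + 19)/6 = 72/6 = 12; σ²_Code review = ((19−9)/6)² = 2.778
te_Security audit = (11 + 4·14 + 29)/6 = 96/6 = 16; σ²_Security audit = ((29−11)/6)² = 9.000
te_Staging deploy = (3 + 4·5 + 7)/6 = 30/6 = 5; σ²_Staging deploy = ((7−3)/6)² = 0.444
te_Load testing = (1 + 4·3 + 5)/6 = 18/6 = 3; σ²_Load testing = ((5−1)/6)² = 0.444
te_Documentation = (1 + 4·2 + 9)/6 = 18/6 = 3; σ²_Documentation = ((9−1)/6)² = 1.778

Forward pass:
ES_Frontend dev = 0; EF_Frontend dev = 4
ES_Database migration = 0; EF_Database migration = 13
ES_Unit tests = 13; EF_Unit tests = 13+10 = 23
ES_Integration tests = max(EF_Frontend dev=4, EF_Database migration=13) = 13; EF_Integration tests = 13+9 = 22
ES_Code review = max(EF_Frontend dev=4, EF_Unit tests=23) = 23; EF_Code review = 23+12 = 35
ES_Security audit = 13; EF_Security audit = 13+16 = 29
ES_Staging deploy = max(EF_Database migration=13, EF_Unit tests=23) = 23; EF_Staging deploy = 23+5 = 28
ES_Load testing = max(EF_Database migration=13, EF_Unit tests=23) = 23; EF_Load testing = 23+3 = 26
ES_Documentation = max(EF_Integration tests=22, EF_Code review=35, EF_Security audit=29, EF_Staging deploy=28, EF_Load testing=26) = 35; EF_Documentation = 35+3 = 38
Expected project duration μ = 38 weeks. Critical path: Database migration → Unit tests → Code review → Documentation.

Variance along critical path = 1.000 + 1.778 + 2.778 + 1.778 = 7.333; σ = √7.333 = 2.708 weeks.
Z = (43 − 38) / 2.708 = 1.846
P(T ≤ 43) = Φ(1.846) ≈ 0.968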